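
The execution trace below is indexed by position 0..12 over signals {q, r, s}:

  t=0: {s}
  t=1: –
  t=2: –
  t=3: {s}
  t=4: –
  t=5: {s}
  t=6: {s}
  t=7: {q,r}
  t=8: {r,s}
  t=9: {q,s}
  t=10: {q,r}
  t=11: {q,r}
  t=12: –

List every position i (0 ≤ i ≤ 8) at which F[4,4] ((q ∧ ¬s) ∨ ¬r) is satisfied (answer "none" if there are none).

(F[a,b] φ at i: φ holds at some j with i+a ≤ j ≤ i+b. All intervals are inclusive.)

Evaluate at each i in [0,8]:
  i=0: ✓ (witness j=4)
  i=1: ✓ (witness j=5)
  i=2: ✓ (witness j=6)
  i=3: ✓ (witness j=7)
  i=4: ✗ (none in [8,8])
  i=5: ✓ (witness j=9)
  i=6: ✓ (witness j=10)
  i=7: ✓ (witness j=11)
  i=8: ✓ (witness j=12)

0, 1, 2, 3, 5, 6, 7, 8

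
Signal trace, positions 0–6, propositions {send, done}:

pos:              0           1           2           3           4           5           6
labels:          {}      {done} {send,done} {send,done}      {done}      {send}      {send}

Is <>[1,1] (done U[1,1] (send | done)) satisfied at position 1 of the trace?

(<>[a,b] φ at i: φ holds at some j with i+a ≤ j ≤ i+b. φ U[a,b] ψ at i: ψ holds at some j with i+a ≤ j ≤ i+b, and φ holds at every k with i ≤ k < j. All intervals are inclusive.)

Holds

Check (done U[1,1] (send | done)) at each j in [2,2]:
  j=2: holds
Found at j=2 → formula holds.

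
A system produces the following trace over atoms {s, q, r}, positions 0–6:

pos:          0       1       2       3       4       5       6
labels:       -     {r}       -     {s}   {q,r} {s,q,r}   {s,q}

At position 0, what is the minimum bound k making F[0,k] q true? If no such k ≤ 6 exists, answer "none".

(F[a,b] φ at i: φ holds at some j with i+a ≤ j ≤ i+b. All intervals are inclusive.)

Scan j = 0,1,… for q:
  j=0: fails
  j=1: fails
  j=2: fails
  j=3: fails
  j=4: holds
First hit at j=4, so smallest k = 4-0 = 4.

4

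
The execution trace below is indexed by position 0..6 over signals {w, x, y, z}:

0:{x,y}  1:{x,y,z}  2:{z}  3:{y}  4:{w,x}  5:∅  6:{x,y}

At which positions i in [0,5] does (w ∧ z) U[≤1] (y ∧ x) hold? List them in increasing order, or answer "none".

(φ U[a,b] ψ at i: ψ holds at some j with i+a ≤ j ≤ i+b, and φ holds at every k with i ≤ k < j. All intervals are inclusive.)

Evaluate at each i in [0,5]:
  i=0: ✓ (rhs at j=0)
  i=1: ✓ (rhs at j=1)
  i=2: ✗ (no rhs in [2,3])
  i=3: ✗ (no rhs in [3,4])
  i=4: ✗ (no rhs in [4,5])
  i=5: ✗ (lhs fails at k=5 before rhs at j=6)

0, 1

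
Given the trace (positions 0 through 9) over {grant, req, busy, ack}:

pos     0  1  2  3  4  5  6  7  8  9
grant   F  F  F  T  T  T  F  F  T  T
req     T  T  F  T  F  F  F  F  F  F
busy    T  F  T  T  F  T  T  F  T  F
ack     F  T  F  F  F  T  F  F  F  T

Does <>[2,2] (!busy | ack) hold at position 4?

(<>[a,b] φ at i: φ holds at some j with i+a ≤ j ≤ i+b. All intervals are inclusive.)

No

Check (!busy | ack) at each j in [6,6]:
  j=6: false
No position in the window satisfies it → formula fails.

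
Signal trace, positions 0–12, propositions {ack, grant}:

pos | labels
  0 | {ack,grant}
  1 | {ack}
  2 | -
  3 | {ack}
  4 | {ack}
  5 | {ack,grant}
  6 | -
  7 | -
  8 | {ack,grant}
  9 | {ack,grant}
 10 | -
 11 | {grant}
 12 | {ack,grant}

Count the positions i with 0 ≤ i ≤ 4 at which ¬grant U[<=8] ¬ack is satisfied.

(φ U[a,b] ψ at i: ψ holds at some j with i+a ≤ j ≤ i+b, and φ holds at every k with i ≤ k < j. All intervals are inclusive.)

2

Evaluate at each i in [0,4]:
  i=0: ✗ (lhs fails at k=0 before rhs at j=2)
  i=1: ✓ (rhs at j=2; lhs holds on [1,1])
  i=2: ✓ (rhs at j=2)
  i=3: ✗ (lhs fails at k=5 before rhs at j=6)
  i=4: ✗ (lhs fails at k=5 before rhs at j=6)
Positions where it holds: {1, 2} → 2.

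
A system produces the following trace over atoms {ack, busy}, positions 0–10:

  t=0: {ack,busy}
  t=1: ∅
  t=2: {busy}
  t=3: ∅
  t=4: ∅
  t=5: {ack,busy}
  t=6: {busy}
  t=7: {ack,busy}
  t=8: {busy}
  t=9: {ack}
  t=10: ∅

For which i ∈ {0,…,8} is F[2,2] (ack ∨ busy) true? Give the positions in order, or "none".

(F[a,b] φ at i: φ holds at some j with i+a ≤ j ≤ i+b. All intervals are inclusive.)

Evaluate at each i in [0,8]:
  i=0: ✓ (witness j=2)
  i=1: ✗ (none in [3,3])
  i=2: ✗ (none in [4,4])
  i=3: ✓ (witness j=5)
  i=4: ✓ (witness j=6)
  i=5: ✓ (witness j=7)
  i=6: ✓ (witness j=8)
  i=7: ✓ (witness j=9)
  i=8: ✗ (none in [10,10])

0, 3, 4, 5, 6, 7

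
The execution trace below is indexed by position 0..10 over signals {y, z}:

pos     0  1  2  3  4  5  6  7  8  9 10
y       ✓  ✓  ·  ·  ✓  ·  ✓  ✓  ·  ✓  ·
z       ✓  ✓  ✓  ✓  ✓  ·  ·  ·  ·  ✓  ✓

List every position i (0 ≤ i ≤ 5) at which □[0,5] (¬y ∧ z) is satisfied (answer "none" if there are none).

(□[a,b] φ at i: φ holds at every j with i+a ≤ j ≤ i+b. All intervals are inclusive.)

none

Evaluate at each i in [0,5]:
  i=0: ✗ (fails at j=0)
  i=1: ✗ (fails at j=1)
  i=2: ✗ (fails at j=4)
  i=3: ✗ (fails at j=4)
  i=4: ✗ (fails at j=4)
  i=5: ✗ (fails at j=5)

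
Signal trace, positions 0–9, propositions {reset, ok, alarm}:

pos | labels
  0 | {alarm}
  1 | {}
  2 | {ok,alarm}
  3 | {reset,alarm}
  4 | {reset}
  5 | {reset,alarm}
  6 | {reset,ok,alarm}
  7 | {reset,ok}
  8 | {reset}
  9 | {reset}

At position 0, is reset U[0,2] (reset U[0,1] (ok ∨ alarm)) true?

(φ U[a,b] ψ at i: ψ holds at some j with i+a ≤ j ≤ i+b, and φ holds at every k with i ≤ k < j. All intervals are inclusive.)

Need some j in [0,2] with (reset U[0,1] (ok ∨ alarm)), and reset at every k in [0,j-1].
  j=0: (reset U[0,1] (ok ∨ alarm)) holds; no prefix to check → satisfied.

Yes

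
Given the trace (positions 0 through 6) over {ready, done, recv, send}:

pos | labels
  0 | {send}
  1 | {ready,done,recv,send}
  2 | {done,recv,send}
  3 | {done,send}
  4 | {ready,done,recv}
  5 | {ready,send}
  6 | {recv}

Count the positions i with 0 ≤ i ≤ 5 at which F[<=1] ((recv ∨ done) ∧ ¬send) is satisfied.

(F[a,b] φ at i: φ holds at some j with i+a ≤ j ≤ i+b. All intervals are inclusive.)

3

Evaluate at each i in [0,5]:
  i=0: ✗ (none in [0,1])
  i=1: ✗ (none in [1,2])
  i=2: ✗ (none in [2,3])
  i=3: ✓ (witness j=4)
  i=4: ✓ (witness j=4)
  i=5: ✓ (witness j=6)
Positions where it holds: {3, 4, 5} → 3.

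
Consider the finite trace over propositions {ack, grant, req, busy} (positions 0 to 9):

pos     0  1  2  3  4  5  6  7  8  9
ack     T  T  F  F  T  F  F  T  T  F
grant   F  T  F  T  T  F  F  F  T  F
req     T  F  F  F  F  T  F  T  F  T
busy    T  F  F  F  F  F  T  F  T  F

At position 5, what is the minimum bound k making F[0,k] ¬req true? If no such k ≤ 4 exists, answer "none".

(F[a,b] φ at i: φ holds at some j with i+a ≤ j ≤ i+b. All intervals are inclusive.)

Scan j = 5,6,… for ¬req:
  j=5: fails
  j=6: holds
First hit at j=6, so smallest k = 6-5 = 1.

1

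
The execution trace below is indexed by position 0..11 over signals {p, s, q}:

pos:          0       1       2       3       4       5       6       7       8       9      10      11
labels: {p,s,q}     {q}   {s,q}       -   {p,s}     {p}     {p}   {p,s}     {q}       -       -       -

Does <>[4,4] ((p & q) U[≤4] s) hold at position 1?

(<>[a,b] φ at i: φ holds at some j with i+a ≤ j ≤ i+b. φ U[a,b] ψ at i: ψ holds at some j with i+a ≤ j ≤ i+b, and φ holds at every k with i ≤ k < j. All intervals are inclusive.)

False

Check ((p & q) U[≤4] s) at each j in [5,5]:
  j=5: fails
No position in the window satisfies it → formula fails.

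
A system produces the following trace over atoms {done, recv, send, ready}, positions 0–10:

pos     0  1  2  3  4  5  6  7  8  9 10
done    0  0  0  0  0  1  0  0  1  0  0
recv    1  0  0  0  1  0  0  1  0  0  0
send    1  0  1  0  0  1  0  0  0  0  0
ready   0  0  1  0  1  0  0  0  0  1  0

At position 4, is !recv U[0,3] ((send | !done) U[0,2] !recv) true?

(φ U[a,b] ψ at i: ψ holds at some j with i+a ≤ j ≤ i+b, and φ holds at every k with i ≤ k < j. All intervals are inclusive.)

Need some j in [4,7] with ((send | !done) U[0,2] !recv), and !recv at every k in [4,j-1].
  j=4: ((send | !done) U[0,2] !recv) holds; no prefix to check → satisfied.

True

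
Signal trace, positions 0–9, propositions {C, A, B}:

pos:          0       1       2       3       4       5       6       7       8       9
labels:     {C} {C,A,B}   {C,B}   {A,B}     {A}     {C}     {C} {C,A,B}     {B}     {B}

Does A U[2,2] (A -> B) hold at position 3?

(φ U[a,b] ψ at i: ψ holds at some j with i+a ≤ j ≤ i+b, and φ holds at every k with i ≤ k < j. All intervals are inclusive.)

Need some j in [5,5] with (A -> B), and A at every k in [3,j-1].
  j=5: (A -> B) holds; A holds at every k in [3,4] → satisfied.

Holds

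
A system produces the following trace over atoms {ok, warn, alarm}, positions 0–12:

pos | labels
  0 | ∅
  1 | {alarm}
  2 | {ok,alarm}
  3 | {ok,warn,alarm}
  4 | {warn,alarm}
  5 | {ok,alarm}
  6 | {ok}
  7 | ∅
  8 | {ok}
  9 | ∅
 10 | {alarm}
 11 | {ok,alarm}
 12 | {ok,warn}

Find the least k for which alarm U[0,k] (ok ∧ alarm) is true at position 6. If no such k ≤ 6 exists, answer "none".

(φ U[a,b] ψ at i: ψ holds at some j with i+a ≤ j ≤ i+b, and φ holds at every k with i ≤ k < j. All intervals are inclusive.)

none

Need earliest j ≥ 6 with (ok ∧ alarm), and alarm at every k in [6,j-1].
  j=6: rhs fails.
  j=7: rhs fails.
  j=8: rhs fails.
  j=9: rhs fails.
  j=10: rhs fails.
  j=11: rhs holds but lhs fails at k=6.
  j=12: rhs fails.
No witness within the range → none.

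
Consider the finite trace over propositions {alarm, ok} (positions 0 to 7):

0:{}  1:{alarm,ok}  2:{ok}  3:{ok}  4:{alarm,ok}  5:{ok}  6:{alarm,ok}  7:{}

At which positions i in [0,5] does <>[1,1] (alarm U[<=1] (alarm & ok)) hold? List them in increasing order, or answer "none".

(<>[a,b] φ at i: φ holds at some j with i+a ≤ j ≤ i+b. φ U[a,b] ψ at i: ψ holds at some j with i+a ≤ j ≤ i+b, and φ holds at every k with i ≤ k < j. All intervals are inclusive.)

Evaluate at each i in [0,5]:
  i=0: ✓ (witness j=1)
  i=1: ✗ (none in [2,2])
  i=2: ✗ (none in [3,3])
  i=3: ✓ (witness j=4)
  i=4: ✗ (none in [5,5])
  i=5: ✓ (witness j=6)

0, 3, 5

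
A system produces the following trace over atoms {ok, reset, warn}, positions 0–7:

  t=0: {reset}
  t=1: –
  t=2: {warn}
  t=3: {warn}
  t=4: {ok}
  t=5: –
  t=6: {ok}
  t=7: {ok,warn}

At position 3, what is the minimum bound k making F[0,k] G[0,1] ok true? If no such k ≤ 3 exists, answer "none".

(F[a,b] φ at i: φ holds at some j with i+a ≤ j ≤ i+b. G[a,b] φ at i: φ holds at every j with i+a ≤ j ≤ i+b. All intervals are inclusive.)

3

Scan j = 3,4,… for G[0,1] ok:
  j=3: fails
  j=4: fails
  j=5: fails
  j=6: holds
First hit at j=6, so smallest k = 6-3 = 3.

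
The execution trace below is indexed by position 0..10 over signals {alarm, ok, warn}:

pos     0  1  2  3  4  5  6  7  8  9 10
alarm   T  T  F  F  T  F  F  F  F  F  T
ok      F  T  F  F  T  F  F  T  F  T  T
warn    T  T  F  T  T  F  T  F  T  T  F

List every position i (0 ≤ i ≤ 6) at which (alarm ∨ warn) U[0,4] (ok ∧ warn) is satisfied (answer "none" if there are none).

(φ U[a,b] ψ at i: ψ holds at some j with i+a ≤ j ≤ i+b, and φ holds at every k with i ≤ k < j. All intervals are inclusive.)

0, 1, 3, 4

Evaluate at each i in [0,6]:
  i=0: ✓ (rhs at j=1; lhs holds on [0,0])
  i=1: ✓ (rhs at j=1)
  i=2: ✗ (lhs fails at k=2 before rhs at j=4)
  i=3: ✓ (rhs at j=4; lhs holds on [3,3])
  i=4: ✓ (rhs at j=4)
  i=5: ✗ (lhs fails at k=5 before rhs at j=9)
  i=6: ✗ (lhs fails at k=7 before rhs at j=9)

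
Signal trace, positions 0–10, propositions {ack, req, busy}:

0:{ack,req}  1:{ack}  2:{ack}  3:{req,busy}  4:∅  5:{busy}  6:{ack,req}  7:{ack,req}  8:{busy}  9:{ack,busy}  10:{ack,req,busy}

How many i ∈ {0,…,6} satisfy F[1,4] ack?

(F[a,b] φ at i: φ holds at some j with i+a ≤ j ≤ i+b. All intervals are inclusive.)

Evaluate at each i in [0,6]:
  i=0: ✓ (witness j=1)
  i=1: ✓ (witness j=2)
  i=2: ✓ (witness j=6)
  i=3: ✓ (witness j=6)
  i=4: ✓ (witness j=6)
  i=5: ✓ (witness j=6)
  i=6: ✓ (witness j=7)
Positions where it holds: {0, 1, 2, 3, 4, 5, 6} → 7.

7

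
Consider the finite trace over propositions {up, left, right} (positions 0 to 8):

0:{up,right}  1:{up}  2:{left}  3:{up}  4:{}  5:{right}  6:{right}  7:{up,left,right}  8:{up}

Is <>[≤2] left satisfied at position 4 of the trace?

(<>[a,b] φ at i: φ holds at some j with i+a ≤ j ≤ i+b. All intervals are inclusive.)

Check left at each j in [4,6]:
  j=4: false
  j=5: false
  j=6: false
No position in the window satisfies it → formula fails.

False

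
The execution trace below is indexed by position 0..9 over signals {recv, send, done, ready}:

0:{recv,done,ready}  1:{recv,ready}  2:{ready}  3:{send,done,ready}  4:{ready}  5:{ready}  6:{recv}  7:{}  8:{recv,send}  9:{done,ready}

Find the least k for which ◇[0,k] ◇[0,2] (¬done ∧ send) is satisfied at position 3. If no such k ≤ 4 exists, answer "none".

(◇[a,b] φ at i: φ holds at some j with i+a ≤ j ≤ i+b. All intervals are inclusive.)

3

Scan j = 3,4,… for ◇[0,2] (¬done ∧ send):
  j=3: fails
  j=4: fails
  j=5: fails
  j=6: holds
First hit at j=6, so smallest k = 6-3 = 3.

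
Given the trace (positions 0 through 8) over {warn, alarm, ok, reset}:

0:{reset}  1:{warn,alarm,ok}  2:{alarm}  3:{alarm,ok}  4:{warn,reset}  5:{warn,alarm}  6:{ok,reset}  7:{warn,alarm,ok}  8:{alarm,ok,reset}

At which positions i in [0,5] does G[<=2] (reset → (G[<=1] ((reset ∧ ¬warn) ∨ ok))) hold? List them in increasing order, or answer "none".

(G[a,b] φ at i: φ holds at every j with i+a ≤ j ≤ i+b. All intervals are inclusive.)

Evaluate at each i in [0,5]:
  i=0: ✓ (all of [0,2])
  i=1: ✓ (all of [1,3])
  i=2: ✗ (fails at j=4)
  i=3: ✗ (fails at j=4)
  i=4: ✗ (fails at j=4)
  i=5: ✓ (all of [5,7])

0, 1, 5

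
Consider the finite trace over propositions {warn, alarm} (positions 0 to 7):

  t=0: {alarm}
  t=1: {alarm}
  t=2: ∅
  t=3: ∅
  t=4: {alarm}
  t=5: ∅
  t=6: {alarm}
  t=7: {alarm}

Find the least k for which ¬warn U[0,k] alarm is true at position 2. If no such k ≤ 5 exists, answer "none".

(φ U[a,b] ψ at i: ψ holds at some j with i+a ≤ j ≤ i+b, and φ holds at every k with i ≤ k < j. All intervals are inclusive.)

Need earliest j ≥ 2 with alarm, and ¬warn at every k in [2,j-1].
  j=2: rhs fails.
  j=3: rhs fails.
  j=4: rhs holds; lhs holds on [2,3]. k = 2.

2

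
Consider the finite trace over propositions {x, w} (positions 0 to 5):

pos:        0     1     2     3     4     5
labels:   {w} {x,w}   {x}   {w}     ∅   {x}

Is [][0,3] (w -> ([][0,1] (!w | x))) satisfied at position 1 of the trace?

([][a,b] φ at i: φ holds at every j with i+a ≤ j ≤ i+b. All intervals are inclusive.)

No

Check (w -> ([][0,1] (!w | x))) at every j in [1,4]:
  j=1: antecedent true; consequent holds on [1,2] → ✓
  j=2: antecedent false → ✓
  j=3: antecedent true; consequent fails at 3 → ✗
  j=4: antecedent false → ✓
Fails at j=3 → formula fails.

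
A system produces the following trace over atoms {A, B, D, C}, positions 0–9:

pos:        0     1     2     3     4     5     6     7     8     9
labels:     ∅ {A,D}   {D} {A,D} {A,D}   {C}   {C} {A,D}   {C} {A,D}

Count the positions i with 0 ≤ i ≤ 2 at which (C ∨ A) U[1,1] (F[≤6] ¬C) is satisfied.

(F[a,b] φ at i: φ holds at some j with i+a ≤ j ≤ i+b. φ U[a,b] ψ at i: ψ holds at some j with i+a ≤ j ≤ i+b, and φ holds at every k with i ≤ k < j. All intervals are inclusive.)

1

Evaluate at each i in [0,2]:
  i=0: ✗ (lhs fails at k=0 before rhs at j=1)
  i=1: ✓ (rhs at j=2; lhs holds on [1,1])
  i=2: ✗ (lhs fails at k=2 before rhs at j=3)
Positions where it holds: {1} → 1.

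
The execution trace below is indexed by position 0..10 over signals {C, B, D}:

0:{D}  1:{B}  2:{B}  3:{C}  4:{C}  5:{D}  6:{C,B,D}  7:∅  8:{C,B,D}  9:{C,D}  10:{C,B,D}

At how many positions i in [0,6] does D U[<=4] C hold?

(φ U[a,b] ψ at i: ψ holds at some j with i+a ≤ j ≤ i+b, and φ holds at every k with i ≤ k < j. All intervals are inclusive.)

Evaluate at each i in [0,6]:
  i=0: ✗ (lhs fails at k=1 before rhs at j=3)
  i=1: ✗ (lhs fails at k=1 before rhs at j=3)
  i=2: ✗ (lhs fails at k=2 before rhs at j=3)
  i=3: ✓ (rhs at j=3)
  i=4: ✓ (rhs at j=4)
  i=5: ✓ (rhs at j=6; lhs holds on [5,5])
  i=6: ✓ (rhs at j=6)
Positions where it holds: {3, 4, 5, 6} → 4.

4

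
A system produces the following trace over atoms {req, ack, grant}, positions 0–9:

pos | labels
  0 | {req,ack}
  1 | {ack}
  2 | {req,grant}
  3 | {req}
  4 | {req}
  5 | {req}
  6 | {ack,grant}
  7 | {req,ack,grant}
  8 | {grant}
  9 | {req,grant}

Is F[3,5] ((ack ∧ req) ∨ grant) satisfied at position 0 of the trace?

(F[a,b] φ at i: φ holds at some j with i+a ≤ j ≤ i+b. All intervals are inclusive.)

Check ((ack ∧ req) ∨ grant) at each j in [3,5]:
  j=3: false
  j=4: false
  j=5: false
No position in the window satisfies it → formula fails.

False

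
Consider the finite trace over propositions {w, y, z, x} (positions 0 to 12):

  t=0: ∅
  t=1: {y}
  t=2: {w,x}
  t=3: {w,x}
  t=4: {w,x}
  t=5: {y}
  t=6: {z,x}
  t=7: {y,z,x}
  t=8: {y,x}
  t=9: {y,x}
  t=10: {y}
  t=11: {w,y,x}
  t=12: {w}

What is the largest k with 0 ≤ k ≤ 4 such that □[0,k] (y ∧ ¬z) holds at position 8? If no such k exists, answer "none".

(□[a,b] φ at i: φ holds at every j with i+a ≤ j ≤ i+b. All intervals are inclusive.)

(y ∧ ¬z) must hold from j=8 onward; find where it first fails.
  j=8: holds
  j=9: holds
  j=10: holds
  j=11: holds
  j=12: fails
Holds on [8,11], so largest k = 3.

3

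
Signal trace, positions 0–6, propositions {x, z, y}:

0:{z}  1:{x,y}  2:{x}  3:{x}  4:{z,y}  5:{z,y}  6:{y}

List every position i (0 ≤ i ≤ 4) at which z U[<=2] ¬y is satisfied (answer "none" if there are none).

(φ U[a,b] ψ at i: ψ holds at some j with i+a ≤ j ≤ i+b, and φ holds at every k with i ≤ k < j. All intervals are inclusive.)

Evaluate at each i in [0,4]:
  i=0: ✓ (rhs at j=0)
  i=1: ✗ (lhs fails at k=1 before rhs at j=2)
  i=2: ✓ (rhs at j=2)
  i=3: ✓ (rhs at j=3)
  i=4: ✗ (no rhs in [4,6])

0, 2, 3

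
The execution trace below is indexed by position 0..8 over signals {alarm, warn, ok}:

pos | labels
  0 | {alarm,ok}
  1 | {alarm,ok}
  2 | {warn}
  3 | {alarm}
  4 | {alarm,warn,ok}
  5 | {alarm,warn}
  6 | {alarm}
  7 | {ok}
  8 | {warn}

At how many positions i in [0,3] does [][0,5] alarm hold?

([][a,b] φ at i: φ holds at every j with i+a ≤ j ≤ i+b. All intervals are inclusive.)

Evaluate at each i in [0,3]:
  i=0: ✗ (fails at j=2)
  i=1: ✗ (fails at j=2)
  i=2: ✗ (fails at j=2)
  i=3: ✗ (fails at j=7)
Positions where it holds: {} → 0.

0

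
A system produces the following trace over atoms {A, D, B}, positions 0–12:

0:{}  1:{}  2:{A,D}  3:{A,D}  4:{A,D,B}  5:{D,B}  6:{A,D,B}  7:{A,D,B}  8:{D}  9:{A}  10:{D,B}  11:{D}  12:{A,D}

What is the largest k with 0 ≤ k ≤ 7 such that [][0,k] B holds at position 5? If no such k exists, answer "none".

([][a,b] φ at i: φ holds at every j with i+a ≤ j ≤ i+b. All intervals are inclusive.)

B must hold from j=5 onward; find where it first fails.
  j=5: holds
  j=6: holds
  j=7: holds
  j=8: fails
Holds on [5,7], so largest k = 2.

2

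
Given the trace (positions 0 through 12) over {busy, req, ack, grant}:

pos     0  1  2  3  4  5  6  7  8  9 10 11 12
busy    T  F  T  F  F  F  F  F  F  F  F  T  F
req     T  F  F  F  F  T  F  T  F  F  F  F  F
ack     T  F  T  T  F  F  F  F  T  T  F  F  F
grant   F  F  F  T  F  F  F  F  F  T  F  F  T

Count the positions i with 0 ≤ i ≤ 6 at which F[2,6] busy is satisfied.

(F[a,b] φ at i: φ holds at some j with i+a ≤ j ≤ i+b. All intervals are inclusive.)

3

Evaluate at each i in [0,6]:
  i=0: ✓ (witness j=2)
  i=1: ✗ (none in [3,7])
  i=2: ✗ (none in [4,8])
  i=3: ✗ (none in [5,9])
  i=4: ✗ (none in [6,10])
  i=5: ✓ (witness j=11)
  i=6: ✓ (witness j=11)
Positions where it holds: {0, 5, 6} → 3.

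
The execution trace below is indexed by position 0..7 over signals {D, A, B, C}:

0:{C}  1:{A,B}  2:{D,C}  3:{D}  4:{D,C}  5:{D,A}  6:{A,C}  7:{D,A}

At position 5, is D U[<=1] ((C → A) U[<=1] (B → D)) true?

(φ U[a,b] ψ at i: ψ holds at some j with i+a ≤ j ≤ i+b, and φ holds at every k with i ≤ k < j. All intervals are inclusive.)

Yes

Need some j in [5,6] with ((C → A) U[<=1] (B → D)), and D at every k in [5,j-1].
  j=5: ((C → A) U[<=1] (B → D)) holds; no prefix to check → satisfied.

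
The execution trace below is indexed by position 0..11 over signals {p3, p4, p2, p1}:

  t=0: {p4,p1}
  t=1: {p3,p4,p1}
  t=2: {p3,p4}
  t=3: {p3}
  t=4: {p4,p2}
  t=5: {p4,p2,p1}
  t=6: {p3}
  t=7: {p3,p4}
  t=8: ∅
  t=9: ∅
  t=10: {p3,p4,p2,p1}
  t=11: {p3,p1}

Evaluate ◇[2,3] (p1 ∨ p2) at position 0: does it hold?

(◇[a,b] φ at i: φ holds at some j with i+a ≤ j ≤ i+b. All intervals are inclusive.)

Check (p1 ∨ p2) at each j in [2,3]:
  j=2: false
  j=3: false
No position in the window satisfies it → formula fails.

No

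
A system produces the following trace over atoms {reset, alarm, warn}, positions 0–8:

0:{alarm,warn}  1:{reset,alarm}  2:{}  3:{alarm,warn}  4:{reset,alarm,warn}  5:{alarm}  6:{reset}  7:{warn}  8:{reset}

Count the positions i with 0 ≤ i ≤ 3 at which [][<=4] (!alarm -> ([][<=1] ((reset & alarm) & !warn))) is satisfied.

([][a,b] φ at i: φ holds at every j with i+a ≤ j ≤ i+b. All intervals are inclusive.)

Evaluate at each i in [0,3]:
  i=0: ✗ (fails at j=2)
  i=1: ✗ (fails at j=2)
  i=2: ✗ (fails at j=2)
  i=3: ✗ (fails at j=6)
Positions where it holds: {} → 0.

0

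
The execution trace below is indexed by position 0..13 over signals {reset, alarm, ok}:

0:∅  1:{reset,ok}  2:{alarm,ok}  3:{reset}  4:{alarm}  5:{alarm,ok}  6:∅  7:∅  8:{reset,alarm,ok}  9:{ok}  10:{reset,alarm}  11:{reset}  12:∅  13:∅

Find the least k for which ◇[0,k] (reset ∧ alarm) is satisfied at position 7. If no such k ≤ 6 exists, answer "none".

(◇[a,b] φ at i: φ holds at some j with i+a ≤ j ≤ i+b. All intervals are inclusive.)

1

Scan j = 7,8,… for (reset ∧ alarm):
  j=7: fails
  j=8: holds
First hit at j=8, so smallest k = 8-7 = 1.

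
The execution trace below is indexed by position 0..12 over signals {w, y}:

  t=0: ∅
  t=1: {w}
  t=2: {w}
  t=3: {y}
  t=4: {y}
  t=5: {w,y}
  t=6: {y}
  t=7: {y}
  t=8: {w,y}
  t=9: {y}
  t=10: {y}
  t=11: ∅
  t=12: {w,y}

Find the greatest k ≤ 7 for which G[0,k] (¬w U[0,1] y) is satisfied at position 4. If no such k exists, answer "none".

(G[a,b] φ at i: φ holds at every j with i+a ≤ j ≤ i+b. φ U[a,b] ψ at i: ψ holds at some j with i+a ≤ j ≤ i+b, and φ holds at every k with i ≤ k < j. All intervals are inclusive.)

(¬w U[0,1] y) must hold from j=4 onward; find where it first fails.
  j=4: holds
  j=5: holds
  j=6: holds
  j=7: holds
  j=8: holds
  j=9: holds
  j=10: holds
  j=11: holds
Holds through j=11; largest k = 7.

7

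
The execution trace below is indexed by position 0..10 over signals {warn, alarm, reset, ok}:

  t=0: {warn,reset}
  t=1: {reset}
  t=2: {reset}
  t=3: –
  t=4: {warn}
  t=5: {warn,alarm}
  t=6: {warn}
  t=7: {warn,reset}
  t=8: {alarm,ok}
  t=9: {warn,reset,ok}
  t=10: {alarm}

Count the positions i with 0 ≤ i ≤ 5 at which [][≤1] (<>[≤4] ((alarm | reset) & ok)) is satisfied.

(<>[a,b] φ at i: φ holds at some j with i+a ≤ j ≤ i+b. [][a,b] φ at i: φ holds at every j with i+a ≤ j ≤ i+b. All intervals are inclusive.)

2

Evaluate at each i in [0,5]:
  i=0: ✗ (fails at j=0)
  i=1: ✗ (fails at j=1)
  i=2: ✗ (fails at j=2)
  i=3: ✗ (fails at j=3)
  i=4: ✓ (all of [4,5])
  i=5: ✓ (all of [5,6])
Positions where it holds: {4, 5} → 2.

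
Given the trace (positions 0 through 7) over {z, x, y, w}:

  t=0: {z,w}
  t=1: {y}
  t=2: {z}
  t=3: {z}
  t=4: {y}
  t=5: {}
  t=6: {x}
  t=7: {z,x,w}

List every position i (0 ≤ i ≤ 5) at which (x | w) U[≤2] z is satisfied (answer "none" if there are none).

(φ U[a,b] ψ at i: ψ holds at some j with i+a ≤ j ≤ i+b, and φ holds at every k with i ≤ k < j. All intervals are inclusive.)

Evaluate at each i in [0,5]:
  i=0: ✓ (rhs at j=0)
  i=1: ✗ (lhs fails at k=1 before rhs at j=2)
  i=2: ✓ (rhs at j=2)
  i=3: ✓ (rhs at j=3)
  i=4: ✗ (no rhs in [4,6])
  i=5: ✗ (lhs fails at k=5 before rhs at j=7)

0, 2, 3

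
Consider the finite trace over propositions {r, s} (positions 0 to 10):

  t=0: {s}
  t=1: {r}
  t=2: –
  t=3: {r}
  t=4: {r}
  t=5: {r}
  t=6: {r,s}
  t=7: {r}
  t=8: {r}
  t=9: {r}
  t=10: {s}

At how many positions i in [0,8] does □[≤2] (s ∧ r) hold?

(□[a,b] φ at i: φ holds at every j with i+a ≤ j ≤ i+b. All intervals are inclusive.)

Evaluate at each i in [0,8]:
  i=0: ✗ (fails at j=0)
  i=1: ✗ (fails at j=1)
  i=2: ✗ (fails at j=2)
  i=3: ✗ (fails at j=3)
  i=4: ✗ (fails at j=4)
  i=5: ✗ (fails at j=5)
  i=6: ✗ (fails at j=7)
  i=7: ✗ (fails at j=7)
  i=8: ✗ (fails at j=8)
Positions where it holds: {} → 0.

0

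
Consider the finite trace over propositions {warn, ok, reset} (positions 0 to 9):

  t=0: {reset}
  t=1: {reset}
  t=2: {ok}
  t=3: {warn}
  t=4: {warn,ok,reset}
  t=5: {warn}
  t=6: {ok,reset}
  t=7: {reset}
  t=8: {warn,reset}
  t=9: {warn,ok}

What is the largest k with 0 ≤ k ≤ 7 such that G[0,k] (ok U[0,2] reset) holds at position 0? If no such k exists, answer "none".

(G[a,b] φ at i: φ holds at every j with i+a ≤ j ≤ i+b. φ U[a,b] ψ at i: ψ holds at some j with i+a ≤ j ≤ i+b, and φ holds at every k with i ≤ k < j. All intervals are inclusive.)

1

(ok U[0,2] reset) must hold from j=0 onward; find where it first fails.
  j=0: holds
  j=1: holds
  j=2: fails
Holds on [0,1], so largest k = 1.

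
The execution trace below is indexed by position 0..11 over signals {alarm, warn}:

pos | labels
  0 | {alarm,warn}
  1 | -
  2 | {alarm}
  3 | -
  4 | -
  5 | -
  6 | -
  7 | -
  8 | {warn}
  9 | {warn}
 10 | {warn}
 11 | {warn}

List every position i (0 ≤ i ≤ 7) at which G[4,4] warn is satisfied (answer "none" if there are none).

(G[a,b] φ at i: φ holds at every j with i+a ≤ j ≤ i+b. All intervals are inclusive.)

4, 5, 6, 7

Evaluate at each i in [0,7]:
  i=0: ✗ (fails at j=4)
  i=1: ✗ (fails at j=5)
  i=2: ✗ (fails at j=6)
  i=3: ✗ (fails at j=7)
  i=4: ✓ (all of [8,8])
  i=5: ✓ (all of [9,9])
  i=6: ✓ (all of [10,10])
  i=7: ✓ (all of [11,11])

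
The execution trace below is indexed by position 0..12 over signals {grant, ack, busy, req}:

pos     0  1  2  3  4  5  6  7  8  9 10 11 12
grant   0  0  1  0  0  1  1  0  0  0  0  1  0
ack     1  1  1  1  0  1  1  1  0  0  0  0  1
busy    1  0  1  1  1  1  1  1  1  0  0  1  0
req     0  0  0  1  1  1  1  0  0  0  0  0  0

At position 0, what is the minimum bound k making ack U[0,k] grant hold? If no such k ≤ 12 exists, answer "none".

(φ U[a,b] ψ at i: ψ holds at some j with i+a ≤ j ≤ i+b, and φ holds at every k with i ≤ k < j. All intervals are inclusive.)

2

Need earliest j ≥ 0 with grant, and ack at every k in [0,j-1].
  j=0: rhs fails.
  j=1: rhs fails.
  j=2: rhs holds; lhs holds on [0,1]. k = 2.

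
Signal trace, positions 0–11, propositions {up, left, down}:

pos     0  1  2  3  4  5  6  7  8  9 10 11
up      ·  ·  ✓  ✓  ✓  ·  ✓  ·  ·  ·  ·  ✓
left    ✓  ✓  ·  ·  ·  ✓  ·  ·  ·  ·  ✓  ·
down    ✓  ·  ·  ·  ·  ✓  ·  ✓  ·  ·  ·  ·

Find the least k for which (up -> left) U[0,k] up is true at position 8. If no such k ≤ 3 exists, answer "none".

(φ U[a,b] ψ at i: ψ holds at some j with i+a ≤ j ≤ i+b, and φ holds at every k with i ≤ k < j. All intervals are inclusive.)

Need earliest j ≥ 8 with up, and (up -> left) at every k in [8,j-1].
  j=8: rhs fails.
  j=9: rhs fails.
  j=10: rhs fails.
  j=11: rhs holds; lhs holds on [8,10]. k = 3.

3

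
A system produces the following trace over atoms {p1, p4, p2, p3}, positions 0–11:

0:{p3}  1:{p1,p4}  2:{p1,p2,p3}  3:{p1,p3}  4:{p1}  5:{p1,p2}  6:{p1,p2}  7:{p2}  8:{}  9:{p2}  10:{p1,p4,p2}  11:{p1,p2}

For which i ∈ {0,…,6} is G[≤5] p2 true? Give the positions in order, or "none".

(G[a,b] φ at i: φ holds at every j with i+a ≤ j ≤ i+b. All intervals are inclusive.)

Evaluate at each i in [0,6]:
  i=0: ✗ (fails at j=0)
  i=1: ✗ (fails at j=1)
  i=2: ✗ (fails at j=3)
  i=3: ✗ (fails at j=3)
  i=4: ✗ (fails at j=4)
  i=5: ✗ (fails at j=8)
  i=6: ✗ (fails at j=8)

none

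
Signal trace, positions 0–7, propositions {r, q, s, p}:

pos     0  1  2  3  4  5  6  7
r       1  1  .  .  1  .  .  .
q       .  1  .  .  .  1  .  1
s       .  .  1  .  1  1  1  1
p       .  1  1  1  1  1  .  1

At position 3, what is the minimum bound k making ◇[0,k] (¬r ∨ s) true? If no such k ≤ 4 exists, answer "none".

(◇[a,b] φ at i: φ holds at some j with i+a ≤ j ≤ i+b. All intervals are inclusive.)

0

Scan j = 3,4,… for (¬r ∨ s):
  j=3: holds
First hit at j=3, so smallest k = 3-3 = 0.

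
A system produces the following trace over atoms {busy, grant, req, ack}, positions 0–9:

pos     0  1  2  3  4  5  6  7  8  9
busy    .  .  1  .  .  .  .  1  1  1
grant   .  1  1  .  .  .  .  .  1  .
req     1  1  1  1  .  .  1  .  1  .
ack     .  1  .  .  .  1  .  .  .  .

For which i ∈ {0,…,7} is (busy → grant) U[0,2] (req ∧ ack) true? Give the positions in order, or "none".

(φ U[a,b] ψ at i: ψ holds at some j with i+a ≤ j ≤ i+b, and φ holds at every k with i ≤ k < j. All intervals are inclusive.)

0, 1

Evaluate at each i in [0,7]:
  i=0: ✓ (rhs at j=1; lhs holds on [0,0])
  i=1: ✓ (rhs at j=1)
  i=2: ✗ (no rhs in [2,4])
  i=3: ✗ (no rhs in [3,5])
  i=4: ✗ (no rhs in [4,6])
  i=5: ✗ (no rhs in [5,7])
  i=6: ✗ (no rhs in [6,8])
  i=7: ✗ (no rhs in [7,9])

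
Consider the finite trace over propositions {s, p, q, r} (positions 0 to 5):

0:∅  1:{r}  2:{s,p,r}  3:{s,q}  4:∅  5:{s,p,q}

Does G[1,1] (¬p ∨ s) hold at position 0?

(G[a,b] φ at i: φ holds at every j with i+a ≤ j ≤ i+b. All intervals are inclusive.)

True

Check (¬p ∨ s) at every j in [1,1]:
  j=1: true
All positions satisfy it → formula holds.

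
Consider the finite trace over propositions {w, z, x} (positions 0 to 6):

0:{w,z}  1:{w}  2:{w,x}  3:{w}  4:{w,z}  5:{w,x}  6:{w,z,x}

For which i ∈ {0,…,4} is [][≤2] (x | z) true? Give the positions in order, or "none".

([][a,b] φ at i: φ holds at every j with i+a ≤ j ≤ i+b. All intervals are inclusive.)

Evaluate at each i in [0,4]:
  i=0: ✗ (fails at j=1)
  i=1: ✗ (fails at j=1)
  i=2: ✗ (fails at j=3)
  i=3: ✗ (fails at j=3)
  i=4: ✓ (all of [4,6])

4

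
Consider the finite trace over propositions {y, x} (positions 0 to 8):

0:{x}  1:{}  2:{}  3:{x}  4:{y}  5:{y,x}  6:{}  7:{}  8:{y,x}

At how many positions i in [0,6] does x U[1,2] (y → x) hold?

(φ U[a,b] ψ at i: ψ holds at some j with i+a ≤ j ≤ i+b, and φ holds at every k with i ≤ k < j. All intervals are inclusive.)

2

Evaluate at each i in [0,6]:
  i=0: ✓ (rhs at j=1; lhs holds on [0,0])
  i=1: ✗ (lhs fails at k=1 before rhs at j=2)
  i=2: ✗ (lhs fails at k=2 before rhs at j=3)
  i=3: ✗ (lhs fails at k=4 before rhs at j=5)
  i=4: ✗ (lhs fails at k=4 before rhs at j=5)
  i=5: ✓ (rhs at j=6; lhs holds on [5,5])
  i=6: ✗ (lhs fails at k=6 before rhs at j=7)
Positions where it holds: {0, 5} → 2.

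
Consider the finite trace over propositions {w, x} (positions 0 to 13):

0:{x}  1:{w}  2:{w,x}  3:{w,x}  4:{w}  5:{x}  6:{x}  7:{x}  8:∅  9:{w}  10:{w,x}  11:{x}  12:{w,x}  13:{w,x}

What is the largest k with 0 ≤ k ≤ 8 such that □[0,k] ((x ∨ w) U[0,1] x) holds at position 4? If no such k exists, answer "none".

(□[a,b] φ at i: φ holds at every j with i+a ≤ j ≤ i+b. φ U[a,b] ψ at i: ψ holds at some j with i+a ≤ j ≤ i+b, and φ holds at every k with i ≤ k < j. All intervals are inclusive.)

3

((x ∨ w) U[0,1] x) must hold from j=4 onward; find where it first fails.
  j=4: holds
  j=5: holds
  j=6: holds
  j=7: holds
  j=8: fails
Holds on [4,7], so largest k = 3.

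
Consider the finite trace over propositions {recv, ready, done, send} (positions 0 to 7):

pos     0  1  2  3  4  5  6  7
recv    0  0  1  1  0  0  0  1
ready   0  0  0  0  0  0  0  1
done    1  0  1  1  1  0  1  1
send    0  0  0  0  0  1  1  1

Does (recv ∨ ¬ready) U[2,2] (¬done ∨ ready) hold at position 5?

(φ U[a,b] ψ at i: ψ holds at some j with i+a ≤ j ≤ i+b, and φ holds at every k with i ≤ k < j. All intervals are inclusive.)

Need some j in [7,7] with (¬done ∨ ready), and (recv ∨ ¬ready) at every k in [5,j-1].
  j=7: (¬done ∨ ready) holds; (recv ∨ ¬ready) holds at every k in [5,6] → satisfied.

True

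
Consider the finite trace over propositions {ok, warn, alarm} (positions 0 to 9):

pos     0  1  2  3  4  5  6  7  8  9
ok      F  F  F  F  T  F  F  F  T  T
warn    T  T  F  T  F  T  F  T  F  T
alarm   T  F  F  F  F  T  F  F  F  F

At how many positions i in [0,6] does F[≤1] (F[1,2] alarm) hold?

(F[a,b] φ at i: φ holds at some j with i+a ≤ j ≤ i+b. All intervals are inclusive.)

3

Evaluate at each i in [0,6]:
  i=0: ✗ (none in [0,1])
  i=1: ✗ (none in [1,2])
  i=2: ✓ (witness j=3)
  i=3: ✓ (witness j=3)
  i=4: ✓ (witness j=4)
  i=5: ✗ (none in [5,6])
  i=6: ✗ (none in [6,7])
Positions where it holds: {2, 3, 4} → 3.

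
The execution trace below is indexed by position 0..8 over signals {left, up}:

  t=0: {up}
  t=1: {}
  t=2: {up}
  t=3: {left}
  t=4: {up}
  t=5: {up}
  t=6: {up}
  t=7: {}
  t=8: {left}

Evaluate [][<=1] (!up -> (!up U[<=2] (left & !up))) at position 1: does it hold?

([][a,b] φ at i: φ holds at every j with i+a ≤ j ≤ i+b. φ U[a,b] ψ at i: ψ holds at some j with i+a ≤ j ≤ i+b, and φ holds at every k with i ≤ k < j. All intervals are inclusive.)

Check (!up -> (!up U[<=2] (left & !up))) at every j in [1,2]:
  j=1: antecedent true; consequent fails → ✗
  j=2: antecedent false → ✓
Fails at j=1 → formula fails.

No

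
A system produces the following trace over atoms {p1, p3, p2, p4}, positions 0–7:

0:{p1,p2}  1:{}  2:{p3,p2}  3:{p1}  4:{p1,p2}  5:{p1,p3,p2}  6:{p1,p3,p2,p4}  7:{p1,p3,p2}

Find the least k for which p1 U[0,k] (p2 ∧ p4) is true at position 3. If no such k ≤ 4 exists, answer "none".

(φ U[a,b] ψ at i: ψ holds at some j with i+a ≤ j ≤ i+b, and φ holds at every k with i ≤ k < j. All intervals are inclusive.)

Need earliest j ≥ 3 with (p2 ∧ p4), and p1 at every k in [3,j-1].
  j=3: rhs fails.
  j=4: rhs fails.
  j=5: rhs fails.
  j=6: rhs holds; lhs holds on [3,5]. k = 3.

3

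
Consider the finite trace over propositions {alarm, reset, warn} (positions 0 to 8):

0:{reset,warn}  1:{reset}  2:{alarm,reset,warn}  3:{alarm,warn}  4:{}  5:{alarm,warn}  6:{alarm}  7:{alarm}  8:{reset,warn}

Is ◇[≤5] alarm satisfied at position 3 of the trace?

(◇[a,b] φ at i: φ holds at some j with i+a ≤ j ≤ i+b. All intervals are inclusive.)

Check alarm at each j in [3,8]:
  j=3: true
  j=4: false
  j=5: true
  j=6: true
  j=7: true
  j=8: false
Found at j=3 → formula holds.

Yes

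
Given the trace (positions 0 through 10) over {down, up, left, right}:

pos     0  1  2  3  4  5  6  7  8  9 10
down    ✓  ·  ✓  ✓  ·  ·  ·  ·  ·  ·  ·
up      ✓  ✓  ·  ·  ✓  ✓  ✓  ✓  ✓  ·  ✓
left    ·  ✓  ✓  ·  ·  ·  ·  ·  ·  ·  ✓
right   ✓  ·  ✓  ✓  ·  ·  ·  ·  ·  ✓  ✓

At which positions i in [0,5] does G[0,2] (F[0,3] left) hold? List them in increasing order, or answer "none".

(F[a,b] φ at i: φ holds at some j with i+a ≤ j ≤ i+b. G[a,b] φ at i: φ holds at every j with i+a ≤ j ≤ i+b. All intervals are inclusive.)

0

Evaluate at each i in [0,5]:
  i=0: ✓ (all of [0,2])
  i=1: ✗ (fails at j=3)
  i=2: ✗ (fails at j=3)
  i=3: ✗ (fails at j=3)
  i=4: ✗ (fails at j=4)
  i=5: ✗ (fails at j=5)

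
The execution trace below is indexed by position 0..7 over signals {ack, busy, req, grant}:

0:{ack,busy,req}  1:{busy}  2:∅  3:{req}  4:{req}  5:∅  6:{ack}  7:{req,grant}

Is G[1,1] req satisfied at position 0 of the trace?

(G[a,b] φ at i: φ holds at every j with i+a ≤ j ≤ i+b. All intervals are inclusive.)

No

Check req at every j in [1,1]:
  j=1: false
Fails at j=1 → formula fails.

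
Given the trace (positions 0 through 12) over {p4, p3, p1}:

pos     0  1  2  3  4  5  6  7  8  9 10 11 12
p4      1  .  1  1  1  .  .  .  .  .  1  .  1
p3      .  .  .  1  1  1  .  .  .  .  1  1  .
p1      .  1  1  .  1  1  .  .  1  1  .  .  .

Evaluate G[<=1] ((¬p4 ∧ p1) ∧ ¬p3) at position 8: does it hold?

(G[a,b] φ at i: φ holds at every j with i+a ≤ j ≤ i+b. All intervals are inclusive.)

Yes

Check ((¬p4 ∧ p1) ∧ ¬p3) at every j in [8,9]:
  j=8: true
  j=9: true
All positions satisfy it → formula holds.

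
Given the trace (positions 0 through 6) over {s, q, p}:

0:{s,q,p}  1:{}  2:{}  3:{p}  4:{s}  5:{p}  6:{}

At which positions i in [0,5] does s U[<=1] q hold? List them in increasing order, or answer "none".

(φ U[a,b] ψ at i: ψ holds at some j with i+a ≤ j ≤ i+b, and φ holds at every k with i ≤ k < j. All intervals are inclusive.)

0

Evaluate at each i in [0,5]:
  i=0: ✓ (rhs at j=0)
  i=1: ✗ (no rhs in [1,2])
  i=2: ✗ (no rhs in [2,3])
  i=3: ✗ (no rhs in [3,4])
  i=4: ✗ (no rhs in [4,5])
  i=5: ✗ (no rhs in [5,6])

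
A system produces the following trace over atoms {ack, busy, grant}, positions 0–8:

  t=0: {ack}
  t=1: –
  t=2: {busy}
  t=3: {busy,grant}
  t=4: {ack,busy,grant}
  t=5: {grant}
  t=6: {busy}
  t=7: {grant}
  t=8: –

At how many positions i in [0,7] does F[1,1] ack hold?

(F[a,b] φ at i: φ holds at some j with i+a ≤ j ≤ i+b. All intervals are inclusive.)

Evaluate at each i in [0,7]:
  i=0: ✗ (none in [1,1])
  i=1: ✗ (none in [2,2])
  i=2: ✗ (none in [3,3])
  i=3: ✓ (witness j=4)
  i=4: ✗ (none in [5,5])
  i=5: ✗ (none in [6,6])
  i=6: ✗ (none in [7,7])
  i=7: ✗ (none in [8,8])
Positions where it holds: {3} → 1.

1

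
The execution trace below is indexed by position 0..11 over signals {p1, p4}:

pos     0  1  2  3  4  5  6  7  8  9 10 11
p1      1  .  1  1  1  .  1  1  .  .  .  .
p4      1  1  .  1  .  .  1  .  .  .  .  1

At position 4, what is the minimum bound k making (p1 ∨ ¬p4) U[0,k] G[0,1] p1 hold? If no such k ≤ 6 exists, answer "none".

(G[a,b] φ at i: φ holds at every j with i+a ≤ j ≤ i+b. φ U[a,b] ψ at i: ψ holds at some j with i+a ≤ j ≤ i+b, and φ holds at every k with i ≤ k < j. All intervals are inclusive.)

2

Need earliest j ≥ 4 with G[0,1] p1, and (p1 ∨ ¬p4) at every k in [4,j-1].
  j=4: rhs fails.
  j=5: rhs fails.
  j=6: rhs holds; lhs holds on [4,5]. k = 2.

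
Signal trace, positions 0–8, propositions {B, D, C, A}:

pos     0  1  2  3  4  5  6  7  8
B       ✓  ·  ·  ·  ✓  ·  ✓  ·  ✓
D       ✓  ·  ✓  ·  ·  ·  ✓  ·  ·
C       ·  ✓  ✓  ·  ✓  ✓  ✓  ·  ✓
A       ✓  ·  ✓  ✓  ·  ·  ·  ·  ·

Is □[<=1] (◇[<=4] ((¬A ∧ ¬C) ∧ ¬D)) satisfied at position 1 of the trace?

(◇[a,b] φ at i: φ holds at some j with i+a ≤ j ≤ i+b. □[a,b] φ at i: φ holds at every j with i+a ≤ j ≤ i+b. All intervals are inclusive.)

Check ◇[<=4] ((¬A ∧ ¬C) ∧ ¬D) at every j in [1,2]:
  j=1: fails (none in [1,5])
  j=2: fails (none in [2,6])
Fails at j=1 → formula fails.

False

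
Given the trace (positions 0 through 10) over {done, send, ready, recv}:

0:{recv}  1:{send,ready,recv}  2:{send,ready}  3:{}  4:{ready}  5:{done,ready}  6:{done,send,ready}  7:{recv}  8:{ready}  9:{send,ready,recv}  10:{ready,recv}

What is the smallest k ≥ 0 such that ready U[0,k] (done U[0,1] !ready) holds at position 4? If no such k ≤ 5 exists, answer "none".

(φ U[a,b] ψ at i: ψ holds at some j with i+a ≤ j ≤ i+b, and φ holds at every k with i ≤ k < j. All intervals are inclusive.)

Need earliest j ≥ 4 with (done U[0,1] !ready), and ready at every k in [4,j-1].
  j=4: rhs fails.
  j=5: rhs fails.
  j=6: rhs holds; lhs holds on [4,5]. k = 2.

2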